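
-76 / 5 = -15.20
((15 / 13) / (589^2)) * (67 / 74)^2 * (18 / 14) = 606015 / 172876285036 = 0.00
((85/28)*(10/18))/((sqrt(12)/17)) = 7225*sqrt(3)/1512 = 8.28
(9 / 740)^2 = 81 / 547600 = 0.00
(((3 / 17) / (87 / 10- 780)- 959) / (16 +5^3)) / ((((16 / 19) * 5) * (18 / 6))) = -0.54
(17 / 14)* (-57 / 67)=-969 / 938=-1.03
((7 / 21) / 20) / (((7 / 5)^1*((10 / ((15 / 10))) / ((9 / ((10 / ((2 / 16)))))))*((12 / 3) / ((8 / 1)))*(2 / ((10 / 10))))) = 9 / 44800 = 0.00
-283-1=-284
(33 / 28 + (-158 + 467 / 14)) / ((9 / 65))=-224705 / 252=-891.69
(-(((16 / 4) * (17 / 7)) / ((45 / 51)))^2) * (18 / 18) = -1336336 / 11025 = -121.21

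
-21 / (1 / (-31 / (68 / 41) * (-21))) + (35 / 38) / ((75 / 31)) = -159738257 / 19380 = -8242.43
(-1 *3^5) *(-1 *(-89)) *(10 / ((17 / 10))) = -127217.65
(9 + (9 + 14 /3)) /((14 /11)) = 374 /21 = 17.81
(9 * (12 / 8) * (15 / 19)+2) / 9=481 / 342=1.41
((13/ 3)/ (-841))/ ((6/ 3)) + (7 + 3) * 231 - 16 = 11575511/ 5046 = 2294.00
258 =258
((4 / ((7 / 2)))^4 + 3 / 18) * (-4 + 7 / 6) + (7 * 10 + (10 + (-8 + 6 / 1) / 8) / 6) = 11464739 / 172872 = 66.32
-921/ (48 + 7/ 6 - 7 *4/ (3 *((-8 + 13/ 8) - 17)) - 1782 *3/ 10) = 5166810/ 2721041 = 1.90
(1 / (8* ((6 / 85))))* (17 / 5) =289 / 48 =6.02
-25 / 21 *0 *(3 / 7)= 0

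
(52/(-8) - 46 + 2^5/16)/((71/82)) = -4141/71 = -58.32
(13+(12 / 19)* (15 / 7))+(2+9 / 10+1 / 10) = 2308 / 133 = 17.35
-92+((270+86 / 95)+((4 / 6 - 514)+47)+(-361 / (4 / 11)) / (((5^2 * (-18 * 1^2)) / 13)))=-8849203 / 34200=-258.75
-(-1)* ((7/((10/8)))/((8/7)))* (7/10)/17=343/1700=0.20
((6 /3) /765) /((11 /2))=4 /8415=0.00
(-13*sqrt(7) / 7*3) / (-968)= 0.02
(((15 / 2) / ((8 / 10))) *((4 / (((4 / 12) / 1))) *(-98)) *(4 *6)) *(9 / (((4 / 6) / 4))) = -14288400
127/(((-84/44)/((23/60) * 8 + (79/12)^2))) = -46677961/15120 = -3087.17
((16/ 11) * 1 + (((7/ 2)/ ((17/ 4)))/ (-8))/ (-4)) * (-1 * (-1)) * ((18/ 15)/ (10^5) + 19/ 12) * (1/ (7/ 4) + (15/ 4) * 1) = 10.13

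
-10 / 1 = -10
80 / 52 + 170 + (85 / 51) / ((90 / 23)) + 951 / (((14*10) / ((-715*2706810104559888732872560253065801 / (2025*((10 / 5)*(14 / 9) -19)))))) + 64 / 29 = 415913359867518526170257318507715475433 / 1017900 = 408599430069278442057429300000000.00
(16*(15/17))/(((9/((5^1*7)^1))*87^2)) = 2800/386019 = 0.01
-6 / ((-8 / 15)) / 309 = 15 / 412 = 0.04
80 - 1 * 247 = -167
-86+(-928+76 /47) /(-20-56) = -65913 /893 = -73.81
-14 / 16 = -7 / 8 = -0.88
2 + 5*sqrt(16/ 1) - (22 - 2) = 2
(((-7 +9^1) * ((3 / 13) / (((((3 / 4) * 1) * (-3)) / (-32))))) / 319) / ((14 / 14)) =256 / 12441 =0.02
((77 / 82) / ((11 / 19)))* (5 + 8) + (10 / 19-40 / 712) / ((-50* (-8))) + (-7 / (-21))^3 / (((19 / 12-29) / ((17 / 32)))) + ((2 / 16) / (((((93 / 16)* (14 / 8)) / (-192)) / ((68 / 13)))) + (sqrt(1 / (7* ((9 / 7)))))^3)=174354415689481 / 19855560881520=8.78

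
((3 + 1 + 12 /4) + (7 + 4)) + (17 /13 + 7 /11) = 2852 /143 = 19.94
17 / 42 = 0.40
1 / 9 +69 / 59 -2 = -382 / 531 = -0.72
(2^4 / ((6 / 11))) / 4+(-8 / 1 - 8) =-26 / 3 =-8.67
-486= -486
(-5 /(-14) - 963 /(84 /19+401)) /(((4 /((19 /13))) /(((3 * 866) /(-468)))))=1790548961 /437407152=4.09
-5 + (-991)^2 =982076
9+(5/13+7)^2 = 10737/169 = 63.53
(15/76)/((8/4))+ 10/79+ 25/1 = 302905/12008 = 25.23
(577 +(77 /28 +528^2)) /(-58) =-1117455 /232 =-4816.62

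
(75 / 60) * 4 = 5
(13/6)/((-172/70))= -0.88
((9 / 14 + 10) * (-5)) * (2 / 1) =-745 / 7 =-106.43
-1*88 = -88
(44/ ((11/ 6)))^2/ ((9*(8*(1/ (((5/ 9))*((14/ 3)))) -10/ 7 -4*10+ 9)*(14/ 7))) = -1120/ 1027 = -1.09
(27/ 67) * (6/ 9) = 18/ 67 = 0.27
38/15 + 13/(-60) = 139/60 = 2.32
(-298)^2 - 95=88709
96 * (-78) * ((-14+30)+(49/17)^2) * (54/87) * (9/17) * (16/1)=-136347494400/142477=-956978.98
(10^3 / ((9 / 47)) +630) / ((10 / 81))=47403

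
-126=-126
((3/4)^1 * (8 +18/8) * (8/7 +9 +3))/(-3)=-943/28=-33.68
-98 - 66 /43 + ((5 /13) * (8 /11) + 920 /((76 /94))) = 121345300 /116831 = 1038.64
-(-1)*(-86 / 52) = -43 / 26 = -1.65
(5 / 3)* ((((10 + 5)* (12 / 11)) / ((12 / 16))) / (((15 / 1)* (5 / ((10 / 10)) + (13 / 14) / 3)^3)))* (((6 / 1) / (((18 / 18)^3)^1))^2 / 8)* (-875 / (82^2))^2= 425427187500 / 344701125290357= 0.00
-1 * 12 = -12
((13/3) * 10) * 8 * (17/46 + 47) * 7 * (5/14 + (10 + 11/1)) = 7365020/3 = 2455006.67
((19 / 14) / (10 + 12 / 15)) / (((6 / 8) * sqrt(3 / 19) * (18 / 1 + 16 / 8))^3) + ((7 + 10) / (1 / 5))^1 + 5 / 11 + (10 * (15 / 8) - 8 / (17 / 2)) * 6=361 * sqrt(57) / 4592700 + 71923 / 374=192.31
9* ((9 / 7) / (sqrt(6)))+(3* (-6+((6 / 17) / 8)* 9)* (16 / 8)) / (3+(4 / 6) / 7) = -24003 / 2210+27* sqrt(6) / 14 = -6.14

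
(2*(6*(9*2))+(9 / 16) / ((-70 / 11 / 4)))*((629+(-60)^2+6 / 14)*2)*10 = 893819943 / 49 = 18241223.33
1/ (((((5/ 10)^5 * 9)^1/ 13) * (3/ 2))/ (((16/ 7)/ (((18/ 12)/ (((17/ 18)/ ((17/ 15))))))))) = 66560/ 1701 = 39.13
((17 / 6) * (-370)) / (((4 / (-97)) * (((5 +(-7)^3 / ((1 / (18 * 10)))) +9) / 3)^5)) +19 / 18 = 34050560812876780281947903 / 32258426033251686793585536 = 1.06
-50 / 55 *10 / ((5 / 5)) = -100 / 11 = -9.09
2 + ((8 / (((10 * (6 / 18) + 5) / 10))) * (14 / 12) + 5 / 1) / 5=131 / 25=5.24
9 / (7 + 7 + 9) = 9 / 23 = 0.39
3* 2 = 6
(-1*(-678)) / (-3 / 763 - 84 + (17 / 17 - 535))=-172438 / 157179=-1.10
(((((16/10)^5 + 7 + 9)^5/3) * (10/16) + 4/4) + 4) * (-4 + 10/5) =-971075760698210488146142/178813934326171875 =-5430649.26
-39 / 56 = -0.70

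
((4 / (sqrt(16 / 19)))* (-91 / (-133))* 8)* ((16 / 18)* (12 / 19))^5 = 3489660928* sqrt(19) / 11432149083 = 1.33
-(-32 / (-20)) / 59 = -8 / 295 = -0.03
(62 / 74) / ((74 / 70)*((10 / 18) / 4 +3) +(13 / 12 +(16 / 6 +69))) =0.01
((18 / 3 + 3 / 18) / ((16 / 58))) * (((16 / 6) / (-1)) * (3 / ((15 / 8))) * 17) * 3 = -72964 / 15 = -4864.27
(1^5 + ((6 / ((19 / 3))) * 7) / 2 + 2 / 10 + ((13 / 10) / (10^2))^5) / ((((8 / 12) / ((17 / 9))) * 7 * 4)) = 1458600000119927639 / 3192000000000000000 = 0.46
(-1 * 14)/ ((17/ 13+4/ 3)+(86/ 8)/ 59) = -128856/ 25985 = -4.96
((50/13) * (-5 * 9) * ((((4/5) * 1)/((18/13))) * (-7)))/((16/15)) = 2625/4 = 656.25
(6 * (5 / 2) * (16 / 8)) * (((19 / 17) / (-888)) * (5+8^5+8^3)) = -3162075 / 2516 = -1256.79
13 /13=1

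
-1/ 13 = -0.08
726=726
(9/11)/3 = 3/11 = 0.27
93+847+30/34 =15995/17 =940.88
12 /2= 6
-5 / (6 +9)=-1 / 3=-0.33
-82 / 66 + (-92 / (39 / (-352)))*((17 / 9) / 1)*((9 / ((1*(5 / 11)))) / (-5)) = -22209071 / 3575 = -6212.33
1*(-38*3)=-114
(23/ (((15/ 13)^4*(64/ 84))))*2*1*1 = 34.06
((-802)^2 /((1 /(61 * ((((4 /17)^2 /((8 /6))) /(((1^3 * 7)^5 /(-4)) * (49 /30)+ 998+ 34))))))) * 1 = -56499039360 /202214167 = -279.40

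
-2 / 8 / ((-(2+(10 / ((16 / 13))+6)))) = 2 / 129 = 0.02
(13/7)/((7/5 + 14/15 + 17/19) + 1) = 0.44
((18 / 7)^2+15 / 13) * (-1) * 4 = -19788 / 637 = -31.06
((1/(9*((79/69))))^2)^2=279841/3154956561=0.00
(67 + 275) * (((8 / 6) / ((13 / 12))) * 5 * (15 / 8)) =3946.15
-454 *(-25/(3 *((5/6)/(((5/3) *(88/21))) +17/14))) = 13983200/4929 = 2836.92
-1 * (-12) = 12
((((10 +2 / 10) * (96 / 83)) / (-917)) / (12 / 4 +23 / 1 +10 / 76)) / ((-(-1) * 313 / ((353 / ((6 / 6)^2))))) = -21891648 / 39426639665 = -0.00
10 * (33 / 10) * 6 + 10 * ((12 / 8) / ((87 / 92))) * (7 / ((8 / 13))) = 21949 / 58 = 378.43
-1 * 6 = -6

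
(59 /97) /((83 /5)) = 295 /8051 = 0.04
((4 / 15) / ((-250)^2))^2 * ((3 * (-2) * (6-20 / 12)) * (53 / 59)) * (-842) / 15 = 1160276 / 48614501953125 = 0.00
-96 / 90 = -16 / 15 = -1.07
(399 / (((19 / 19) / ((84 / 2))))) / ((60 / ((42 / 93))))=126.14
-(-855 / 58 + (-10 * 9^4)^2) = -249670980945 / 58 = -4304672085.26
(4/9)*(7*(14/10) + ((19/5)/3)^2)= 10264/2025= 5.07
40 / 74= 20 / 37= 0.54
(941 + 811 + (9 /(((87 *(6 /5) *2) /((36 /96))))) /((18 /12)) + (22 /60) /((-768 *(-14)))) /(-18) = -16388729599 /168376320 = -97.33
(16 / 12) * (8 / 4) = 8 / 3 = 2.67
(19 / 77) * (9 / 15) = 57 / 385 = 0.15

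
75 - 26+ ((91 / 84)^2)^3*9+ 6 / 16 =21208249 / 331776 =63.92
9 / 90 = 1 / 10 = 0.10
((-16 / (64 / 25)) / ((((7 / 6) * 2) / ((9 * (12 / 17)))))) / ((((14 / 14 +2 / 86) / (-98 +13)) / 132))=1306125 / 7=186589.29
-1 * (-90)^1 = 90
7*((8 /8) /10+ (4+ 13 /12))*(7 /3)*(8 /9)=30478 /405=75.25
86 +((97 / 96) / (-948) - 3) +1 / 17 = 83.06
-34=-34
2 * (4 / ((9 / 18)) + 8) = 32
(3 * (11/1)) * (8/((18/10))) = 440/3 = 146.67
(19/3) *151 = 2869/3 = 956.33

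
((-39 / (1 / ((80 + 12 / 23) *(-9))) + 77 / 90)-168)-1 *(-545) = 59286841 / 2070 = 28640.99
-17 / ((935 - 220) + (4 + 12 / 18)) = -3 / 127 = -0.02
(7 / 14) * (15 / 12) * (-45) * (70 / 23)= -7875 / 92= -85.60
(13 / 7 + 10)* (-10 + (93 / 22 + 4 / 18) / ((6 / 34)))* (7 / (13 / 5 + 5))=166.15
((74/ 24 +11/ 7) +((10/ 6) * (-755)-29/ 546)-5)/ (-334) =1374535/ 364728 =3.77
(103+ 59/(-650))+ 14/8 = 136057/1300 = 104.66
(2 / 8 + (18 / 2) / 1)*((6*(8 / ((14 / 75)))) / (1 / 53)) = 882450 / 7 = 126064.29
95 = 95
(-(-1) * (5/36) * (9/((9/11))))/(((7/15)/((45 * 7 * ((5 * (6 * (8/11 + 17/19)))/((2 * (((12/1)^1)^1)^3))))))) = 70625/4864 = 14.52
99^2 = 9801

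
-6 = -6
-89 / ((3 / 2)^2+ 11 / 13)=-4628 / 161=-28.75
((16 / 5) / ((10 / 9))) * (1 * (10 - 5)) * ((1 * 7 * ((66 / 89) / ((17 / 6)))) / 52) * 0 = 0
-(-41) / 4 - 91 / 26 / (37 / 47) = 859 / 148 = 5.80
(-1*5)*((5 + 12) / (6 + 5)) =-85 / 11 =-7.73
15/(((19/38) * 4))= 15/2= 7.50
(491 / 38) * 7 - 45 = 1727 / 38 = 45.45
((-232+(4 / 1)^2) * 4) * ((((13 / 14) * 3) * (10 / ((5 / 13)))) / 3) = -146016 / 7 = -20859.43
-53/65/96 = -53/6240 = -0.01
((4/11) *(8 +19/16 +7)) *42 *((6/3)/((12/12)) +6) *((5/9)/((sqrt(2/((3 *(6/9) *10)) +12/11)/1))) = 36260 *sqrt(14410)/4323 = 1006.87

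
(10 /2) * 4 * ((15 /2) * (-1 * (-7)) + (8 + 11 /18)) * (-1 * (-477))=583000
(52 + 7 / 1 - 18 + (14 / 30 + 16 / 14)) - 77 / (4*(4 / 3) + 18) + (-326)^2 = 4465243 / 42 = 106315.31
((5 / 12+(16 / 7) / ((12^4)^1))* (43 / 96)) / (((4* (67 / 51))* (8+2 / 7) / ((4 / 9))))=2763911 / 1450441728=0.00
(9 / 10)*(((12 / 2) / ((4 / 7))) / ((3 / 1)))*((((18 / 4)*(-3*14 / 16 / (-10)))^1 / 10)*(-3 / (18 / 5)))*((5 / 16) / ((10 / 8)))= -3969 / 51200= -0.08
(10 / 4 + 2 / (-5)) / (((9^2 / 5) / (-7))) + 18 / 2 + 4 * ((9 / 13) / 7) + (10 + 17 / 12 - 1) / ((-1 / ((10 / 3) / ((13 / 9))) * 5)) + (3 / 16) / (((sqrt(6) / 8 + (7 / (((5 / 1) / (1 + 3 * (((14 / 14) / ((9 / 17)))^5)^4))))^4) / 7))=3.68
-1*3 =-3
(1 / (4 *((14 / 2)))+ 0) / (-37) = -1 / 1036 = -0.00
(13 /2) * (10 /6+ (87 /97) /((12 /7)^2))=119353 /9312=12.82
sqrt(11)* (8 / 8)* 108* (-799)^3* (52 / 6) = -477437125464* sqrt(11) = -1583479806149.92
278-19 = 259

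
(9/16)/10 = 9/160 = 0.06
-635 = -635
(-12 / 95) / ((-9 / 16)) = 64 / 285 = 0.22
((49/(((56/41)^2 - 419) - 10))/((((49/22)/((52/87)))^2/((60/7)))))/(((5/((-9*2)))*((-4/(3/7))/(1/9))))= -4399970432/1449841288133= -0.00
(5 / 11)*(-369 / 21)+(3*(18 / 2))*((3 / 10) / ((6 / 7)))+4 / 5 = 697 / 308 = 2.26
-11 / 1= -11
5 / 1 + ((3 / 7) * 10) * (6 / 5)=10.14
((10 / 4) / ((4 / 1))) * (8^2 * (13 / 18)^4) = 142805 / 13122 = 10.88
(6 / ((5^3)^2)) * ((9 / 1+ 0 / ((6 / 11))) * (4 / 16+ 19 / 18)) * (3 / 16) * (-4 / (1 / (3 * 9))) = -11421 / 125000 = -0.09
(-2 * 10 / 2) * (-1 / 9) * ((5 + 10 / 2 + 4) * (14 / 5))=392 / 9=43.56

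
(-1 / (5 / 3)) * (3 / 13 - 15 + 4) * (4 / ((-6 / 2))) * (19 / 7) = -304 / 13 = -23.38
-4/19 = -0.21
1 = 1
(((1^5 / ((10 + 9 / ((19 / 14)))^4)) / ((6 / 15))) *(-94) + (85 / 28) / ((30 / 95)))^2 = 92.35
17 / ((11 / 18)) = 306 / 11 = 27.82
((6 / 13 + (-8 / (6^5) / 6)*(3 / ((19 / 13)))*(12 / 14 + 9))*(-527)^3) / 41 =-1635230.67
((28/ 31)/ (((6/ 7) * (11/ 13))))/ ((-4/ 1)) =-637/ 2046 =-0.31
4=4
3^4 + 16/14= 575/7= 82.14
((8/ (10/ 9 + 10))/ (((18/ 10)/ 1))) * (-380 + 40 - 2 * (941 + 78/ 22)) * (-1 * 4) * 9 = 353088/ 11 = 32098.91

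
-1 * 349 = -349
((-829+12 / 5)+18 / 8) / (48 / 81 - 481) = 1.72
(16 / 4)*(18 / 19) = 3.79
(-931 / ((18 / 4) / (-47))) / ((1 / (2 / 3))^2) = 350056 / 81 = 4321.68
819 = 819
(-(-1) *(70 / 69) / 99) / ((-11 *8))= -0.00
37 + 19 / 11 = 426 / 11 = 38.73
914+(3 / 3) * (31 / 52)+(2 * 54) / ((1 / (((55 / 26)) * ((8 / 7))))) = 427953 / 364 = 1175.70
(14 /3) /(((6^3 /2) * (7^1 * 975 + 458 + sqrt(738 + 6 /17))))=866677 /146075879682 - 7 * sqrt(53346) /73037939841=0.00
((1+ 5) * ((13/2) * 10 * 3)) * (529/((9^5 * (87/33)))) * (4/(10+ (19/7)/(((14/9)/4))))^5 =8218617369655/2849124074913792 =0.00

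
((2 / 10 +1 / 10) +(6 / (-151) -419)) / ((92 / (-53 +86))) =-150.20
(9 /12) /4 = 3 /16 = 0.19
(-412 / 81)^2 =169744 / 6561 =25.87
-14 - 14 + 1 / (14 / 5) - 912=-939.64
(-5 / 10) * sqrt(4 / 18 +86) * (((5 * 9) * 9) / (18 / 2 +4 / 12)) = -405 * sqrt(194) / 28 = -201.46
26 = 26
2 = 2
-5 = -5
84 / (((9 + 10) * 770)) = 6 / 1045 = 0.01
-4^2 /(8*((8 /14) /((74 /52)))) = -259 /52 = -4.98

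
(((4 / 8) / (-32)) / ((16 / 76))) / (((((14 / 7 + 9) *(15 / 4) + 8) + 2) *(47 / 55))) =-209 / 123328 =-0.00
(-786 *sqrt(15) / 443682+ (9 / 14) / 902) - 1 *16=-202039 / 12628 - 131 *sqrt(15) / 73947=-16.01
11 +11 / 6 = 77 / 6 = 12.83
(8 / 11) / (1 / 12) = 96 / 11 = 8.73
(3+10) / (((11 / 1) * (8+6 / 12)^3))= 104 / 54043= 0.00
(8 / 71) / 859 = 8 / 60989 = 0.00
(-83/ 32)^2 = 6889/ 1024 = 6.73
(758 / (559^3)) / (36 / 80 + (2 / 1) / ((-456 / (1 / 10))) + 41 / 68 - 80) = -5876016 / 106902424624879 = -0.00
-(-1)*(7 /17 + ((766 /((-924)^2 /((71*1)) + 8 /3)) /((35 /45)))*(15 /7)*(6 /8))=2319132071 /4268118736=0.54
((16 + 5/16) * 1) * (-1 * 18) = -2349/8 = -293.62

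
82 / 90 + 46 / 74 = 2552 / 1665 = 1.53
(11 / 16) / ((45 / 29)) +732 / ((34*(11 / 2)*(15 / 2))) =25985 / 26928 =0.96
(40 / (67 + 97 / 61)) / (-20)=-61 / 2092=-0.03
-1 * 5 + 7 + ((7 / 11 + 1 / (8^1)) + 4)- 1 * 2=419 / 88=4.76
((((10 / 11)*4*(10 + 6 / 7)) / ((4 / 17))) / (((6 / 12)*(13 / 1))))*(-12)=-310080 / 1001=-309.77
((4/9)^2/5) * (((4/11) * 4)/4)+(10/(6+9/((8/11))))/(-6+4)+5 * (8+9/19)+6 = 199544089/4147605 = 48.11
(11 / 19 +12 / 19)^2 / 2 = 529 / 722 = 0.73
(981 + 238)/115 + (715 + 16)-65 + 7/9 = 30482/45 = 677.38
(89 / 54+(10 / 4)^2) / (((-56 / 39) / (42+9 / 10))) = -1585727 / 6720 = -235.97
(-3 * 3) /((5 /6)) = -54 /5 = -10.80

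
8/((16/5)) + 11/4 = 21/4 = 5.25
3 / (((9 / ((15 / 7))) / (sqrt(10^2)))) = 50 / 7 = 7.14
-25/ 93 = -0.27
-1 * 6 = -6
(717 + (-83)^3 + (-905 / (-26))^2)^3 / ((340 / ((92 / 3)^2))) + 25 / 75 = -6048207394322738582629101131 / 11816028432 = -511864661559468612.37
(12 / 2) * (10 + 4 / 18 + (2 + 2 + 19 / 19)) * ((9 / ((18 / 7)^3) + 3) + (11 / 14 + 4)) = 5167229 / 6804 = 759.44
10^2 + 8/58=2904/29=100.14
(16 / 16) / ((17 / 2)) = 2 / 17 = 0.12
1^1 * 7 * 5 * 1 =35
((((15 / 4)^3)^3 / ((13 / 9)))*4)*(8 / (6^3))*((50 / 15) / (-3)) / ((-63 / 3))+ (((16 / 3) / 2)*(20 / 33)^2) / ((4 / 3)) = 2586633557275 / 3247276032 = 796.55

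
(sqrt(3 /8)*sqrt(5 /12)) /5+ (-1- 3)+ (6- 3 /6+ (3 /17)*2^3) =sqrt(10) /40+ 99 /34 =2.99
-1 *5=-5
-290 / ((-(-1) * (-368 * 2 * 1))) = 145 / 368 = 0.39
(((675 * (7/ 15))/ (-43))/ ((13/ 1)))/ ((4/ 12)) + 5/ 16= -12325/ 8944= -1.38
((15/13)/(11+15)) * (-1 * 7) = -105/338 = -0.31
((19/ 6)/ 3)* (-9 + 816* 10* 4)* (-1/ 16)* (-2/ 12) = 206663/ 576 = 358.79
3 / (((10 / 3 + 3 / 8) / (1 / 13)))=72 / 1157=0.06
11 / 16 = 0.69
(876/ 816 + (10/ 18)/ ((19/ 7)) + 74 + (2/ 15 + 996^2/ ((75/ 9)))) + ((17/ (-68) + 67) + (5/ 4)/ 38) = 69293644133/ 581400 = 119184.11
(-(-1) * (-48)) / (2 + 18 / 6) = -48 / 5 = -9.60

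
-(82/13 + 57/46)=-4513/598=-7.55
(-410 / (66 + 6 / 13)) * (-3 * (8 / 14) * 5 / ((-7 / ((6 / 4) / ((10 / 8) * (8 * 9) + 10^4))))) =-2665 / 2373168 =-0.00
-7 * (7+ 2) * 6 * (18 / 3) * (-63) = 142884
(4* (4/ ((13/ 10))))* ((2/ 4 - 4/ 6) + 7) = 84.10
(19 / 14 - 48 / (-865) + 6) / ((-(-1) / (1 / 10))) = 89767 / 121100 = 0.74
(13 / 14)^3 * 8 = 2197 / 343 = 6.41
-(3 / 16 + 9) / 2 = -147 / 32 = -4.59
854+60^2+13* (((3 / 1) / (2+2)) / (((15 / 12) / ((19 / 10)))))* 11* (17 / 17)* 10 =30421 / 5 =6084.20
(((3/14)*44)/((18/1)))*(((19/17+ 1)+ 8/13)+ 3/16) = 113597/74256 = 1.53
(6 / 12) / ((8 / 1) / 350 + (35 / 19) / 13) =43225 / 14226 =3.04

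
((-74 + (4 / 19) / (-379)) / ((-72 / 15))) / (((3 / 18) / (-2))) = -1332195 / 7201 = -185.00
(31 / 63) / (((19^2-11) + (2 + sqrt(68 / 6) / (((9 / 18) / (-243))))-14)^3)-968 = -128289394571122488949285 / 132530366292470889624-210618495*sqrt(102) / 14725596254718987736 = -968.00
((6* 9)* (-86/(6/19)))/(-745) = 14706/745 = 19.74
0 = 0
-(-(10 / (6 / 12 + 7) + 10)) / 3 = 34 / 9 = 3.78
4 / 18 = 2 / 9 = 0.22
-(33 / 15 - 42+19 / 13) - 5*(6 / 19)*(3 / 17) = 799066 / 20995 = 38.06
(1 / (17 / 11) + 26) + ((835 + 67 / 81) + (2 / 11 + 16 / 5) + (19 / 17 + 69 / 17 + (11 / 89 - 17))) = 5757366613 / 6740415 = 854.16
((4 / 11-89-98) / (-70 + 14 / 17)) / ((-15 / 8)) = -34901 / 24255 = -1.44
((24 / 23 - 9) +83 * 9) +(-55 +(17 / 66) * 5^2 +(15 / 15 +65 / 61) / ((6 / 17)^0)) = 64128601 / 92598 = 692.55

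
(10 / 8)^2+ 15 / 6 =65 / 16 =4.06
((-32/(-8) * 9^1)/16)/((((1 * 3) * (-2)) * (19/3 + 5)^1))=-0.03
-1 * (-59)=59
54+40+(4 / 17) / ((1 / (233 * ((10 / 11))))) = 26898 / 187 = 143.84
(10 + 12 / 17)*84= 15288 / 17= 899.29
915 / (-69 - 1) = -183 / 14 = -13.07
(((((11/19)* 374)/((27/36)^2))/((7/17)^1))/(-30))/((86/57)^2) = -2657644/194145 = -13.69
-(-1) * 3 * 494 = 1482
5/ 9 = 0.56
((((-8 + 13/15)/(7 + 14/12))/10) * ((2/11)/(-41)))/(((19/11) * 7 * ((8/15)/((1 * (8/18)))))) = 107/4007955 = 0.00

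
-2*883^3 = -1376930774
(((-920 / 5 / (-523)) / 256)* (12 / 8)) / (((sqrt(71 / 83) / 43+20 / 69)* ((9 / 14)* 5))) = 568288301 / 255428049496-10986801* sqrt(5893) / 5108560989920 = 0.00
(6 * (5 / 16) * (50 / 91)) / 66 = 125 / 8008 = 0.02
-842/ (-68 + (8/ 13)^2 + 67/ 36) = 5122728/ 400085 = 12.80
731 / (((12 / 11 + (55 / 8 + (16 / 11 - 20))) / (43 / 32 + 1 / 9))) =-3369179 / 33516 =-100.52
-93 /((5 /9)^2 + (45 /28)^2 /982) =-5799566304 /19411225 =-298.77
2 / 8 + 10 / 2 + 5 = 41 / 4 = 10.25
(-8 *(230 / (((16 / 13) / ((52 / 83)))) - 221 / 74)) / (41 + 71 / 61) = -42745872 / 1974653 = -21.65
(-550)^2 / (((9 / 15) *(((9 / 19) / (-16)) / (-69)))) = 1175044444.44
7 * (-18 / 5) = -126 / 5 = -25.20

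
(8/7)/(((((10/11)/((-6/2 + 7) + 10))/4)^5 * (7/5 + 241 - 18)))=143986855936/31875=4517234.70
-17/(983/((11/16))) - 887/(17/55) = -767293659/267376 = -2869.72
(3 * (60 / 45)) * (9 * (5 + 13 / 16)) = 837 / 4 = 209.25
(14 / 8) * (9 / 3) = 21 / 4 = 5.25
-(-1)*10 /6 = 1.67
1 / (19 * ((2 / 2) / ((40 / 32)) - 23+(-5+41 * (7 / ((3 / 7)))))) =15 / 183103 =0.00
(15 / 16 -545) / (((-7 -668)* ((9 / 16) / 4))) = 6964 / 1215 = 5.73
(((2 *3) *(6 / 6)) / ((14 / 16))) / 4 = 12 / 7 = 1.71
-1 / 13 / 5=-1 / 65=-0.02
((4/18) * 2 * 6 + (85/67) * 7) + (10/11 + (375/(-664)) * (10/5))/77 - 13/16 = 346622029/32298288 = 10.73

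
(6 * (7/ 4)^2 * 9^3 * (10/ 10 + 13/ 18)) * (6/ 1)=1107351/ 8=138418.88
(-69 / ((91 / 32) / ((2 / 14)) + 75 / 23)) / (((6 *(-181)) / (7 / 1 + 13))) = 169280 / 3086231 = 0.05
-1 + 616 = 615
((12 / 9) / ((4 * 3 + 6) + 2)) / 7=1 / 105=0.01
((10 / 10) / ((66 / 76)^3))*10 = 548720 / 35937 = 15.27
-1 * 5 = -5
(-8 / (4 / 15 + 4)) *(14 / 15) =-7 / 4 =-1.75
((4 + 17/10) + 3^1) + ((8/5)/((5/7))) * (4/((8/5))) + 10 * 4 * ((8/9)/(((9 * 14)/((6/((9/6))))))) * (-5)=49081/5670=8.66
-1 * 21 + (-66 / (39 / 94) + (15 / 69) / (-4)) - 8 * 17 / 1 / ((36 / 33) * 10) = -3455207 / 17940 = -192.60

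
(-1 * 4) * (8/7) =-32/7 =-4.57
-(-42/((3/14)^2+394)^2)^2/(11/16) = -41652670316544/391385114250120006731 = -0.00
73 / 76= 0.96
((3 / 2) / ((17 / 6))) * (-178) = -1602 / 17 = -94.24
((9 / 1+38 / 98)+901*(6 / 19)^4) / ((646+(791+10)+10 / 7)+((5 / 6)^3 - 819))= 25307589024 / 868980037037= 0.03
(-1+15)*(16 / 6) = 112 / 3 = 37.33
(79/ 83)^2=6241/ 6889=0.91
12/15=4/5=0.80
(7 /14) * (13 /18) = 13 /36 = 0.36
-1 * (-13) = 13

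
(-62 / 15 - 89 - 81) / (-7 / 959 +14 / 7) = -357844 / 4095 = -87.39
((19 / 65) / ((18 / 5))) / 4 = 19 / 936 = 0.02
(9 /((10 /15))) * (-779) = -21033 /2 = -10516.50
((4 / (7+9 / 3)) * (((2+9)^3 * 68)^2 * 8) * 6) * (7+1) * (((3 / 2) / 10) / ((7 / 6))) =28310508509184 / 175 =161774334338.19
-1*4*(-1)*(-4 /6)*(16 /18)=-64 /27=-2.37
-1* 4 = -4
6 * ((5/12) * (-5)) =-25/2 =-12.50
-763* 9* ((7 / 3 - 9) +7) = -2289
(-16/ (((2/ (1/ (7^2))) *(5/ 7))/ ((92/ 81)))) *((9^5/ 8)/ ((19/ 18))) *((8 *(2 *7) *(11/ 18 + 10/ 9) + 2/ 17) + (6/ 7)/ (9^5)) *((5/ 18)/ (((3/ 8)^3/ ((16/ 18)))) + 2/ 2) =-60805869437216/ 30541455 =-1990929.03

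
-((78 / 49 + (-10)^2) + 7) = -5321 / 49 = -108.59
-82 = -82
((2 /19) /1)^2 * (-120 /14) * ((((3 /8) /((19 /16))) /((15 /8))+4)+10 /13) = -292704 /624169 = -0.47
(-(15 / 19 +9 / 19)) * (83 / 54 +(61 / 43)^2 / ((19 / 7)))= -17289644 / 6007401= -2.88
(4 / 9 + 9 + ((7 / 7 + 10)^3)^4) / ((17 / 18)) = 56491710781148 / 17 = 3323041810655.76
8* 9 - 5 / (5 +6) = 787 / 11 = 71.55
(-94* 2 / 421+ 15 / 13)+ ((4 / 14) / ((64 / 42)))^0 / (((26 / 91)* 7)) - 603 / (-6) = 556644 / 5473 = 101.71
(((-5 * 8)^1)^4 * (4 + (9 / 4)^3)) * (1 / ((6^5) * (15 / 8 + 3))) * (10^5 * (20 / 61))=34077326.12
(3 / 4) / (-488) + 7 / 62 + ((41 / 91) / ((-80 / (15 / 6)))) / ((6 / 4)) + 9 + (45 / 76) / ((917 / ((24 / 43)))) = 16093502566423 / 1768062065952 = 9.10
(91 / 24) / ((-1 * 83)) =-91 / 1992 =-0.05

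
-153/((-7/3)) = 65.57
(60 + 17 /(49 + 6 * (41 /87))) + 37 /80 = 60.79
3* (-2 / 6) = -1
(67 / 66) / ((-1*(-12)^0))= -67 / 66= -1.02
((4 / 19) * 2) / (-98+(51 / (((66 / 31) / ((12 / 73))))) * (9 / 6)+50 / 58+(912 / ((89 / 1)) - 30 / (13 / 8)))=-26943059 / 6363505593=-0.00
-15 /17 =-0.88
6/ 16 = 3/ 8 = 0.38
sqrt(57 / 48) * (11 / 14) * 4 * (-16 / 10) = -44 * sqrt(19) / 35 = -5.48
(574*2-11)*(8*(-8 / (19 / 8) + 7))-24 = 627168 / 19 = 33008.84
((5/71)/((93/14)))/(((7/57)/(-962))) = -83.04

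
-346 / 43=-8.05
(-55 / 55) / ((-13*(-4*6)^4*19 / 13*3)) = 1 / 18911232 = 0.00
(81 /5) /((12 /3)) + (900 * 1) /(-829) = 49149 /16580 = 2.96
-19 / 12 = -1.58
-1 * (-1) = 1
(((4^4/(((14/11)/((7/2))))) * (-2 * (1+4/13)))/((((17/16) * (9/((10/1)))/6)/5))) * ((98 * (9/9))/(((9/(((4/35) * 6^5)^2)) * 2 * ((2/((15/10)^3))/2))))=-10897456103424/13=-838265854109.54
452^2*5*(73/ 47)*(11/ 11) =74570960/ 47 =1586616.17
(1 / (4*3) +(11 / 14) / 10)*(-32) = -544 / 105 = -5.18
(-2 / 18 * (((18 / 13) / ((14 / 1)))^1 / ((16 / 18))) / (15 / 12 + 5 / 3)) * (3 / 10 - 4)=999 / 63700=0.02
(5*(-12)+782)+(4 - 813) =-87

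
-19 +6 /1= -13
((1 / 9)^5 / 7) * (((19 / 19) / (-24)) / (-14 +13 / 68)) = 17 / 2328774462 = 0.00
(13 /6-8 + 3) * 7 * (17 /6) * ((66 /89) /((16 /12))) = -22253 /712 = -31.25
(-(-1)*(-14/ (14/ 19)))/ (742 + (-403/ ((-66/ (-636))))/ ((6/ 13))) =627/ 253181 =0.00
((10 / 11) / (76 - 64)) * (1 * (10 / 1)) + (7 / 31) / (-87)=7466 / 9889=0.75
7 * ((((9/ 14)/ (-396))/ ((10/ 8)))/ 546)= -1/ 60060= -0.00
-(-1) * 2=2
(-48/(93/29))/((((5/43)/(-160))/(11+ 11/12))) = 22825088/93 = 245431.05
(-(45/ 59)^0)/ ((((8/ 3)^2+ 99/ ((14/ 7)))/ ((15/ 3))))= -90/ 1019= -0.09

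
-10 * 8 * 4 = -320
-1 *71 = -71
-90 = -90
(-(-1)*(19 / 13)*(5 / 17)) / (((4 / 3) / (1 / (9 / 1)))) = 95 / 2652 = 0.04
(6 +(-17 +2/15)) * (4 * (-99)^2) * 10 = -4260168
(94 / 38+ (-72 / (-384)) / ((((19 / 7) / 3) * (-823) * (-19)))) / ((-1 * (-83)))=0.03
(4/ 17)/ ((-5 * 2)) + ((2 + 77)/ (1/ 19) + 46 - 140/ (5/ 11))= 105313/ 85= 1238.98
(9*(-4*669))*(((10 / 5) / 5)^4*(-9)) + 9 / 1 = 3473721 / 625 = 5557.95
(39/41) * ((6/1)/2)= 117/41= 2.85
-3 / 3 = -1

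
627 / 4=156.75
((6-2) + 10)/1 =14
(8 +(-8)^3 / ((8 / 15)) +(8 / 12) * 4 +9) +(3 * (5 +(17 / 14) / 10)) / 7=-2758127 / 2940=-938.14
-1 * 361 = -361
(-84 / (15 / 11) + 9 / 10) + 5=-557 / 10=-55.70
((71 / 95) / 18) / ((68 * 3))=0.00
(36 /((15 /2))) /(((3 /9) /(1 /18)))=4 /5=0.80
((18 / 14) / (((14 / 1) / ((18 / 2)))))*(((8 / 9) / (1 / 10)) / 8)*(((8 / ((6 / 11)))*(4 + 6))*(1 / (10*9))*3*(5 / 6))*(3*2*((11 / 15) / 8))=605 / 294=2.06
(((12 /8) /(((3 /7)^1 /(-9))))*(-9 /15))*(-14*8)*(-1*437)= 4625208 /5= 925041.60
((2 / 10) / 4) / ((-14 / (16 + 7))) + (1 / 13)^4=-656623 / 7997080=-0.08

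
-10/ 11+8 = 78/ 11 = 7.09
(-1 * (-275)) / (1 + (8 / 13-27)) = -65 / 6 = -10.83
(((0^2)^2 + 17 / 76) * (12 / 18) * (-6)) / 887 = -17 / 16853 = -0.00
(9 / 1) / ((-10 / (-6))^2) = 81 / 25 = 3.24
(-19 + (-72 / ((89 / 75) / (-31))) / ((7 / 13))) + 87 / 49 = 15158284 / 4361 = 3475.87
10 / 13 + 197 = 2571 / 13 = 197.77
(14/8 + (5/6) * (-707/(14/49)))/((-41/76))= 469756/123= 3819.15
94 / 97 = 0.97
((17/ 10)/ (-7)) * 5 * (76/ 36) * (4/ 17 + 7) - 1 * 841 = -36101/ 42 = -859.55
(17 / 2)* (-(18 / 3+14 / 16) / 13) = -935 / 208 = -4.50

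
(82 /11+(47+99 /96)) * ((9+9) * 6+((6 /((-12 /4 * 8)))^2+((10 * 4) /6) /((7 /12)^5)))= 1085950611373 /94657024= 11472.48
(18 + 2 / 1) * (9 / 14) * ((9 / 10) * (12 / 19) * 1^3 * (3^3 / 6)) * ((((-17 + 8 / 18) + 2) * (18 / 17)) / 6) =-190998 / 2261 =-84.48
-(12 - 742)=730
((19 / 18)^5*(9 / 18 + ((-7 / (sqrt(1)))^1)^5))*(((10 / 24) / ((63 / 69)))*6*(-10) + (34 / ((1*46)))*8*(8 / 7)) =118435031622601 / 260760384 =454191.05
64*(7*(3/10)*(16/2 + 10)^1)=12096/5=2419.20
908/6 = 454/3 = 151.33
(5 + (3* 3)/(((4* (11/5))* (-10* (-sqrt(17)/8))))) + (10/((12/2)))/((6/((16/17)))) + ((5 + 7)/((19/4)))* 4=9* sqrt(17)/187 + 44671/2907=15.57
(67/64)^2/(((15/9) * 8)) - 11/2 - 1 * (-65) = 59.58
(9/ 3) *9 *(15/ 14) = 405/ 14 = 28.93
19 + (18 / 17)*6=431 / 17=25.35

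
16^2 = 256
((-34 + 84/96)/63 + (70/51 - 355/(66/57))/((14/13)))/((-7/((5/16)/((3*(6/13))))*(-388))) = -1739467925/73721539584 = -0.02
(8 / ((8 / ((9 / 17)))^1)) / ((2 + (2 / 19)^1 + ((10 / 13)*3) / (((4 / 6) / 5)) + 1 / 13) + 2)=2223 / 90236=0.02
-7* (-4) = 28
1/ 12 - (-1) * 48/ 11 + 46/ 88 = 164/ 33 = 4.97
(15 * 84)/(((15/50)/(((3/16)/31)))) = 1575/62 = 25.40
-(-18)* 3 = 54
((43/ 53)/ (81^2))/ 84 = 43/ 29209572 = 0.00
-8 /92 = -2 /23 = -0.09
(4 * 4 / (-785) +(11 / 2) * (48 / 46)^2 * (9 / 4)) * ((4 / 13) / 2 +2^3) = 592223696 / 5398445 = 109.70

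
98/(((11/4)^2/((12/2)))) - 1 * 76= 212/121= 1.75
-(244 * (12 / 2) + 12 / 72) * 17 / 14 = -21335 / 12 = -1777.92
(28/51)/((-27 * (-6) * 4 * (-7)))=-1/8262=-0.00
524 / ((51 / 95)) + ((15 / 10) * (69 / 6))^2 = 1039291 / 816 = 1273.64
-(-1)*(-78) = -78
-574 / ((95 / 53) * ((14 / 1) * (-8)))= 2.86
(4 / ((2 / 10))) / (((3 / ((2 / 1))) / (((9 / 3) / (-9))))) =-40 / 9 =-4.44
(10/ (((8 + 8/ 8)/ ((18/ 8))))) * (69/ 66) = 115/ 44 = 2.61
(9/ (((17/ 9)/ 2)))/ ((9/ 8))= 144/ 17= 8.47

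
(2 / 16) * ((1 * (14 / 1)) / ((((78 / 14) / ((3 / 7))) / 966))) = 3381 / 26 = 130.04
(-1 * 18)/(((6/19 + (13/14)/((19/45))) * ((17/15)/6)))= -143640/3791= -37.89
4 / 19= 0.21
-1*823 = -823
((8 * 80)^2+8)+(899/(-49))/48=963397117/2352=409607.62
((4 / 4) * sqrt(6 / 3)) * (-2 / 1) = -2.83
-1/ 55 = -0.02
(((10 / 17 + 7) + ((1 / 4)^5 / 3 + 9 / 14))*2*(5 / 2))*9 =45137145 / 121856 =370.41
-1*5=-5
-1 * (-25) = 25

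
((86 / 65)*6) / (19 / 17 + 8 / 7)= 61404 / 17485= 3.51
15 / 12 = 5 / 4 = 1.25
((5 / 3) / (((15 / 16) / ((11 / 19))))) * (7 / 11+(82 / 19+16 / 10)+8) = 81104 / 5415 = 14.98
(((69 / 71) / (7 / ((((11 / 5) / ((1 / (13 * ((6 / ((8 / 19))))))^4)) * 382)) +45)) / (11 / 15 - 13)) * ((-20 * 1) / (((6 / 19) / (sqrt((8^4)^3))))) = 2366212098673323343872 / 80952401736208799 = 29229.67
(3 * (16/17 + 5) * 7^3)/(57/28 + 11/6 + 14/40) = 10912545/7531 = 1449.02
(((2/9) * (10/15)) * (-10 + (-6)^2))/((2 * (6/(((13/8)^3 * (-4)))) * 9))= -28561/46656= -0.61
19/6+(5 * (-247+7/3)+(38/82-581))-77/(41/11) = -448055/246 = -1821.36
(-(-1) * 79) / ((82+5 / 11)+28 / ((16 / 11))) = 3476 / 4475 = 0.78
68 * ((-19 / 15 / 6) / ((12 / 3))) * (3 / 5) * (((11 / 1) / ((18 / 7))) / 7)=-3553 / 2700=-1.32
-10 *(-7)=70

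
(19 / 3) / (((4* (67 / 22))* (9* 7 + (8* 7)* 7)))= 209 / 182910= 0.00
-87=-87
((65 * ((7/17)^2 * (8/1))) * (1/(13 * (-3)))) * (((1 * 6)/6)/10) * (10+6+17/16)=-4459/1156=-3.86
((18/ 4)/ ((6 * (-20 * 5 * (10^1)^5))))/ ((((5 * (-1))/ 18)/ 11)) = 297/ 100000000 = 0.00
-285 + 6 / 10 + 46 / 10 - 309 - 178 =-3834 / 5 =-766.80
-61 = -61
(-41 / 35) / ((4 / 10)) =-2.93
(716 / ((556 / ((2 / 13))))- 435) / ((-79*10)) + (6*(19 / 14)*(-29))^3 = -6447684620589169 / 489642790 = -13168139.62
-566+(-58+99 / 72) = -4981 / 8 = -622.62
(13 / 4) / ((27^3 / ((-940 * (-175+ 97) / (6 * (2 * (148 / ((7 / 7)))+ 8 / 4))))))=39715 / 5865534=0.01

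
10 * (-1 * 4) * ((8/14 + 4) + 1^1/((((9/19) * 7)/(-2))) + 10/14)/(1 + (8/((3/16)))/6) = -11800/511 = -23.09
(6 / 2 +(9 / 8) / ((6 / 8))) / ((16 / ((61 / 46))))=549 / 1472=0.37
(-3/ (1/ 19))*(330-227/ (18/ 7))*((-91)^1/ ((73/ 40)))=150457580/ 219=687020.91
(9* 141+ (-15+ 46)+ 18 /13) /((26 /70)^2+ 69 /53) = 549200575 /607633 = 903.84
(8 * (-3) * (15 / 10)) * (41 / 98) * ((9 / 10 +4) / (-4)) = 369 / 20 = 18.45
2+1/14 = 29/14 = 2.07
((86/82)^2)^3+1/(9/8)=2.22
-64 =-64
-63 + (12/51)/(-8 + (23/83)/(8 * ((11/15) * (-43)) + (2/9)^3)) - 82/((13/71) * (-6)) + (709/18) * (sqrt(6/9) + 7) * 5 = 3545 * sqrt(6)/54 + 3376878091251053/2429019480654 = 1551.03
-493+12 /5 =-2453 /5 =-490.60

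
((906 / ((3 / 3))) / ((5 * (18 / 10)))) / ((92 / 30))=755 / 23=32.83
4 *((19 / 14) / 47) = 38 / 329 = 0.12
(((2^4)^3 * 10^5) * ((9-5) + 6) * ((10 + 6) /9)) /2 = 32768000000 /9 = 3640888888.89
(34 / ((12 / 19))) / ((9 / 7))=2261 / 54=41.87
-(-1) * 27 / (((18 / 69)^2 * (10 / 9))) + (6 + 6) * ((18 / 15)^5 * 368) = 283637403 / 25000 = 11345.50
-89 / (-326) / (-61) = -89 / 19886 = -0.00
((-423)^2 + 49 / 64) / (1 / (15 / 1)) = 171772575 / 64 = 2683946.48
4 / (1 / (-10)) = -40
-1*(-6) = 6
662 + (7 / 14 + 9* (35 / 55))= 14701 / 22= 668.23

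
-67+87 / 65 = -4268 / 65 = -65.66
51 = 51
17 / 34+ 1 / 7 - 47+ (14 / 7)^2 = -593 / 14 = -42.36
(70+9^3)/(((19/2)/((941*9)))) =13533462/19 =712287.47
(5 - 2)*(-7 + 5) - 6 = -12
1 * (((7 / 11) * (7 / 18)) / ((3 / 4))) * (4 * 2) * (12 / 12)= 784 / 297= 2.64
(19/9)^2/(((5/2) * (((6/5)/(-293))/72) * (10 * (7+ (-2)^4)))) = -423092/3105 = -136.26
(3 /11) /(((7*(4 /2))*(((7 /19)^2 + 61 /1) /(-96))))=-25992 /849695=-0.03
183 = 183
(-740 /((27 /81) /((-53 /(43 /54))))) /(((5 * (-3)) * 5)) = -423576 /215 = -1970.12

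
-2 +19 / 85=-151 / 85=-1.78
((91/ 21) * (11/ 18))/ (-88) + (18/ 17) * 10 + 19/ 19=84883/ 7344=11.56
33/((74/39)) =17.39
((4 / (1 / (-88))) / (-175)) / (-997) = -352 / 174475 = -0.00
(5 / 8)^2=25 / 64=0.39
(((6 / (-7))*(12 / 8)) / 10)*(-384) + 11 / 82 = 142081 / 2870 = 49.51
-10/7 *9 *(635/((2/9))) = -257175/7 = -36739.29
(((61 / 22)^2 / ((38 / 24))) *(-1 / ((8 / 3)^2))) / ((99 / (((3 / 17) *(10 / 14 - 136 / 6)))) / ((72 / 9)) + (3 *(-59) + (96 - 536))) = 46315287 / 42067598584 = 0.00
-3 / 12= -0.25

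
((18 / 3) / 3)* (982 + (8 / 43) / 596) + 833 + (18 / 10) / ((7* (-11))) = 6899289792 / 2466695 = 2796.98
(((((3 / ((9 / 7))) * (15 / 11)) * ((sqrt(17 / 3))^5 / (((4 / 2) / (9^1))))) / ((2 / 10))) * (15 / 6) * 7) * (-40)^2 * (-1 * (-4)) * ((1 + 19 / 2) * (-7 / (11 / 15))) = -61430065671.73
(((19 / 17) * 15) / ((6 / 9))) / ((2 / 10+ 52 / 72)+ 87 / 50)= 192375 / 20366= 9.45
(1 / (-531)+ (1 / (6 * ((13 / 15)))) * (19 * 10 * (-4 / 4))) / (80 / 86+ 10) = -5423117 / 1622205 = -3.34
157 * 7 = 1099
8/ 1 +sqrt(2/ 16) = sqrt(2)/ 4 +8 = 8.35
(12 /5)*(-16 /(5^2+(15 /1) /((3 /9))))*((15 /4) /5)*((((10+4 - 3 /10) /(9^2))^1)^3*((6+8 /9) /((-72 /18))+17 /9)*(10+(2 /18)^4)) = -24101291669 /7264134168750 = -0.00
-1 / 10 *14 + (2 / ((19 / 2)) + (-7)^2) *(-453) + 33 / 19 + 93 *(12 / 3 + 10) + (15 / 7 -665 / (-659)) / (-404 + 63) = -3136712554049 / 149438135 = -20990.04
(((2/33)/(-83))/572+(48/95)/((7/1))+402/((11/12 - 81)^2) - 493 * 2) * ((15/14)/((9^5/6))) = -474290030438014013/4419005676668877294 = -0.11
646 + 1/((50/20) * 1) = 3232/5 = 646.40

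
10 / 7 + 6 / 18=37 / 21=1.76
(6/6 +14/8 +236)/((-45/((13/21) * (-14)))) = 2483/54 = 45.98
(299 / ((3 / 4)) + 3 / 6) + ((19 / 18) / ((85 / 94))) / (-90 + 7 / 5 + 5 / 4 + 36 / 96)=424928167 / 1064574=399.15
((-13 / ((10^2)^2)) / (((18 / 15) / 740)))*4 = -481 / 150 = -3.21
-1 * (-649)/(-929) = -0.70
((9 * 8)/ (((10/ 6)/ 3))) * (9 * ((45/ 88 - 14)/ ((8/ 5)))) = -865323/ 88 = -9833.22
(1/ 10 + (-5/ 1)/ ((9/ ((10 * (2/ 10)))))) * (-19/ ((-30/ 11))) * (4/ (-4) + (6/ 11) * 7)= -19.85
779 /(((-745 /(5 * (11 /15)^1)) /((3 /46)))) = -8569 /34270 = -0.25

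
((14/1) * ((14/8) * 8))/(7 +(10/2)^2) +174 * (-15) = -2603.88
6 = 6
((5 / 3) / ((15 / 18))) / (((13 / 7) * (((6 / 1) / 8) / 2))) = 112 / 39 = 2.87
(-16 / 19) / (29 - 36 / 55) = -880 / 29621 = -0.03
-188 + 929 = 741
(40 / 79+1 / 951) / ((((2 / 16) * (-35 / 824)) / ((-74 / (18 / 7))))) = 9297376576 / 3380805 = 2750.05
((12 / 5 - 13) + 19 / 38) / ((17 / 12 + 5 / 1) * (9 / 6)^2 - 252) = 808 / 19005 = 0.04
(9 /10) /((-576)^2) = 1 /368640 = 0.00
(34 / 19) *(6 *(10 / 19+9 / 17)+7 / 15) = 65902 / 5415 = 12.17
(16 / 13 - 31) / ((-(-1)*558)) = -43 / 806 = -0.05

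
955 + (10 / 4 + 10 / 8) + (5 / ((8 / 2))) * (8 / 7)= 26885 / 28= 960.18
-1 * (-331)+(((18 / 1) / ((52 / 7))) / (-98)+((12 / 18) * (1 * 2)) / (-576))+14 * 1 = 13561577 / 39312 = 344.97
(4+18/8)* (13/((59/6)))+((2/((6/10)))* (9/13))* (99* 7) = 2465895/1534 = 1607.49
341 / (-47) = -341 / 47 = -7.26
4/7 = 0.57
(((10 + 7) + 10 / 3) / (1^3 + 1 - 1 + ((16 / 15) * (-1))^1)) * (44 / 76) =-176.58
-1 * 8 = -8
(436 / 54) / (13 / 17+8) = 3706 / 4023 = 0.92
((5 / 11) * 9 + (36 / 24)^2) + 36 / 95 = 28089 / 4180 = 6.72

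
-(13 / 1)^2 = -169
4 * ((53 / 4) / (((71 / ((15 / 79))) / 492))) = 391140 / 5609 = 69.73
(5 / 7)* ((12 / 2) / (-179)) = -30 / 1253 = -0.02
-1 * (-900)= 900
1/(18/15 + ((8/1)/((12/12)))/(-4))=-5/4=-1.25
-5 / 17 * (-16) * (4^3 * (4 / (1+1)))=10240 / 17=602.35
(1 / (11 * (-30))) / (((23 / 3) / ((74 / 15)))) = -37 / 18975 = -0.00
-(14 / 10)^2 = -49 / 25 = -1.96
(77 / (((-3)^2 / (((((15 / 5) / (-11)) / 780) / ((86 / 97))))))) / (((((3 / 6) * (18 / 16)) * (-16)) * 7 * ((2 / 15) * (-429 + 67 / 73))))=-7081 / 7546500000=-0.00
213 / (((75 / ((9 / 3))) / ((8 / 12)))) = 142 / 25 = 5.68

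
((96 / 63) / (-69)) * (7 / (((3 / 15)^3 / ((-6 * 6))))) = 16000 / 23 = 695.65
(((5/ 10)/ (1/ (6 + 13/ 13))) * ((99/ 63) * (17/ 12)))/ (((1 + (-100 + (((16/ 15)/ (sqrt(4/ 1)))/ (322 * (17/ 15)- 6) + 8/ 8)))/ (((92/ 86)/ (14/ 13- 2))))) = 37629449/ 408380976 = 0.09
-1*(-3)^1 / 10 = 3 / 10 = 0.30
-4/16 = -1/4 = -0.25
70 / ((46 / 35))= 1225 / 23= 53.26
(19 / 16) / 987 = 19 / 15792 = 0.00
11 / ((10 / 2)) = 2.20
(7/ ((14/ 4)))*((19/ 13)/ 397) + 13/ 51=69031/ 263211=0.26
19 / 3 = 6.33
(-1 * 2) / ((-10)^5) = 1 / 50000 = 0.00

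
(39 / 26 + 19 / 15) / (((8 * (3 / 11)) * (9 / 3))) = 913 / 2160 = 0.42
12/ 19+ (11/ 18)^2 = 6187/ 6156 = 1.01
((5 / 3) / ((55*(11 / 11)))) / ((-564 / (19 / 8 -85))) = 661 / 148896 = 0.00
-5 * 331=-1655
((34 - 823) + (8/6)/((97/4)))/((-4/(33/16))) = 2525413/6208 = 406.80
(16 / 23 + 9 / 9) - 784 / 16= -1088 / 23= -47.30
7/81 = 0.09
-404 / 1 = -404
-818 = -818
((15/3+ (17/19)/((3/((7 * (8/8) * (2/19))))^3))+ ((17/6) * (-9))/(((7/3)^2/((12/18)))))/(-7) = -326003116/1206902781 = -0.27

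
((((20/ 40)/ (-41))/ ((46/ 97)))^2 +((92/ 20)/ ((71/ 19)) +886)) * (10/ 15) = 4481348776723/ 7576401480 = 591.49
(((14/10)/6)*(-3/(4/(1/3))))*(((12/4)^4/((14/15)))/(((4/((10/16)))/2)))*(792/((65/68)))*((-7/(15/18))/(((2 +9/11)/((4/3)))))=10496871/2015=5209.37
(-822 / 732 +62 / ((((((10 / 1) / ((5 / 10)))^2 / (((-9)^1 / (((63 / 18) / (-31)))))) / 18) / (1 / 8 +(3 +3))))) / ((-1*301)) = -33210707 / 7344400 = -4.52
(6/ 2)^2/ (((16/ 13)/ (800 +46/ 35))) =1640691/ 280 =5859.61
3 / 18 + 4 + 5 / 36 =155 / 36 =4.31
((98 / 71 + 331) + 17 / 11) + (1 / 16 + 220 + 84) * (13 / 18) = 124503593 / 224928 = 553.53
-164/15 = -10.93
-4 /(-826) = 2 /413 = 0.00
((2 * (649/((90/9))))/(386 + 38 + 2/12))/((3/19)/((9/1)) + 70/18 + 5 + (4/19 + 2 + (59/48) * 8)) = 1331748/91174625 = 0.01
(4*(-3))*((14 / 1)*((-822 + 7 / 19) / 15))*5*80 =69937280 / 19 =3680909.47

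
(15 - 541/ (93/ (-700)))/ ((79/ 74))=28127030/ 7347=3828.37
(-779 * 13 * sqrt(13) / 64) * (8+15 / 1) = -232921 * sqrt(13) / 64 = -13122.01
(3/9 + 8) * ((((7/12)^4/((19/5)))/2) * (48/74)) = 300125/3644352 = 0.08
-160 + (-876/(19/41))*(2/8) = -12019/19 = -632.58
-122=-122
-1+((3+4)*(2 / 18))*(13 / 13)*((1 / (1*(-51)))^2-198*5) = -18048332 / 23409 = -771.00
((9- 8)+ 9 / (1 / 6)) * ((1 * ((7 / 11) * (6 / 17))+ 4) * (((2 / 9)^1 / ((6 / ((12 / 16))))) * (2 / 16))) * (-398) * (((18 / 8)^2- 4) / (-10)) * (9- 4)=393025 / 2304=170.58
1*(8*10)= 80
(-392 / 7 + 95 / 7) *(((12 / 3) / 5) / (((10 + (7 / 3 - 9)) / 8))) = -14256 / 175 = -81.46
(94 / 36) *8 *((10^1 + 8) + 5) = 4324 / 9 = 480.44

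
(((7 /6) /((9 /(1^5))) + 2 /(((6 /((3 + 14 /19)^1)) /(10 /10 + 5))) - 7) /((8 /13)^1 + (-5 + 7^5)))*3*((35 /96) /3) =281645 /21514875264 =0.00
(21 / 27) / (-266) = -1 / 342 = -0.00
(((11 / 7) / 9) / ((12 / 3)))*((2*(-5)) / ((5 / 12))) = -22 / 21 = -1.05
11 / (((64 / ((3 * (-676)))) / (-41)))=228657 / 16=14291.06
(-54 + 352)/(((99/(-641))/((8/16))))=-95509/99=-964.74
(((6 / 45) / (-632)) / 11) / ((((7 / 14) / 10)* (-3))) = 1 / 7821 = 0.00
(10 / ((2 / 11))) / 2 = 55 / 2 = 27.50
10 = 10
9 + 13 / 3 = 40 / 3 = 13.33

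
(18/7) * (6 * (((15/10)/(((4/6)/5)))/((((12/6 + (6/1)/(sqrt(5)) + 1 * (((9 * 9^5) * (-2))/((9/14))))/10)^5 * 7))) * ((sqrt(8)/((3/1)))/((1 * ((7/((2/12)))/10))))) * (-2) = 577251829987650943725108146484375 * sqrt(10)/2496690697055798409794905123694268827587496725374547998941545712 + 159068476361132117291445425356201171875 * sqrt(2)/2496690697055798409794905123694268827587496725374547998941545712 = 0.00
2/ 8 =1/ 4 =0.25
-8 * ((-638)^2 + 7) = -3256408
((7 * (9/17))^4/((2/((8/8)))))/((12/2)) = 5250987/334084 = 15.72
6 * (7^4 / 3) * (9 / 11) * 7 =302526 / 11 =27502.36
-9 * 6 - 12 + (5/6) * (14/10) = -389/6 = -64.83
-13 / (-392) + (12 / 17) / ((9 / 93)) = 48829 / 6664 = 7.33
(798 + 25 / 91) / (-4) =-72643 / 364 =-199.57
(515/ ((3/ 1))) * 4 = 2060/ 3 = 686.67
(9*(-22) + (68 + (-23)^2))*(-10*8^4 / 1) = -16343040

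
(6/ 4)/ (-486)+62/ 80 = 2501/ 3240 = 0.77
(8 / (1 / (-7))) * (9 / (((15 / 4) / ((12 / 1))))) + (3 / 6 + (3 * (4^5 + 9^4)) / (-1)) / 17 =-29513 / 10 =-2951.30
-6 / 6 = -1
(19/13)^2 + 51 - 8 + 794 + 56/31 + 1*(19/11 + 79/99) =437473852/518661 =843.47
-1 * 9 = -9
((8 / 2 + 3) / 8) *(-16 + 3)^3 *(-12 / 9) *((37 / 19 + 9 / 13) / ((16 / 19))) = 192829 / 24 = 8034.54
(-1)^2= 1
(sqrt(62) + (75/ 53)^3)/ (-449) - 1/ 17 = -0.08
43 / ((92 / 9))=387 / 92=4.21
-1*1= -1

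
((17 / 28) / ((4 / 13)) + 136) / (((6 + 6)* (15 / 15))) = 5151 / 448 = 11.50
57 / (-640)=-57 / 640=-0.09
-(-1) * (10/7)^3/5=200/343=0.58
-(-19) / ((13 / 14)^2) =3724 / 169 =22.04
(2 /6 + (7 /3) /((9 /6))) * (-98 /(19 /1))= -1666 /171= -9.74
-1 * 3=-3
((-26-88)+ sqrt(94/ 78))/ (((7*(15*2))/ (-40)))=152/ 7-4*sqrt(1833)/ 819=21.51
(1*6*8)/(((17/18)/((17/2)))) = 432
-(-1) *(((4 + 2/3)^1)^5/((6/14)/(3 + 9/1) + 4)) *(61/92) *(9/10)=114825424/350865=327.26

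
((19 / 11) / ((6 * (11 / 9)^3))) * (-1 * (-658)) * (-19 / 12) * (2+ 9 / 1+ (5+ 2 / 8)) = -625318785 / 234256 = -2669.38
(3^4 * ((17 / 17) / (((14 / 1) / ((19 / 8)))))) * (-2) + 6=-1203 / 56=-21.48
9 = 9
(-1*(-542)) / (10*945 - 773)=542 / 8677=0.06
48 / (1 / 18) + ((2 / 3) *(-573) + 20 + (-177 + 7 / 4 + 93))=1679 / 4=419.75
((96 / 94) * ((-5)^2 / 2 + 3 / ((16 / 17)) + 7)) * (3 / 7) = 3267 / 329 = 9.93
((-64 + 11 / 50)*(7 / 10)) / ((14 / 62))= -98859 / 500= -197.72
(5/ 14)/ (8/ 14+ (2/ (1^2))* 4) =1/ 24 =0.04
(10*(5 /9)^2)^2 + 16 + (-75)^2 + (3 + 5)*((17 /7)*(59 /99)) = 2860478273 /505197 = 5662.10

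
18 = 18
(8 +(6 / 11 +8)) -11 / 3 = 12.88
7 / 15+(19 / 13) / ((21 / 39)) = 334 / 105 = 3.18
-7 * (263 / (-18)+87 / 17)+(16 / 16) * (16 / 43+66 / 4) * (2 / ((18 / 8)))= 357247 / 4386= 81.45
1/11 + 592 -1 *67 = 5776/11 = 525.09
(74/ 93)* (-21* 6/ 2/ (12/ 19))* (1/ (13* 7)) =-703/ 806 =-0.87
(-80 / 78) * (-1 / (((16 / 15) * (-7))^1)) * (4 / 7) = -50 / 637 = -0.08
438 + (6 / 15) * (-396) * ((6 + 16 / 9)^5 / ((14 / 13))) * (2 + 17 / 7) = -121638646282 / 6561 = -18539650.40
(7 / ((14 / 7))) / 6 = 7 / 12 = 0.58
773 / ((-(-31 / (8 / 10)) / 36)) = 111312 / 155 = 718.14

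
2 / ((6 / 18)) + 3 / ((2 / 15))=57 / 2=28.50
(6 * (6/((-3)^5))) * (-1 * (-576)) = -256/3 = -85.33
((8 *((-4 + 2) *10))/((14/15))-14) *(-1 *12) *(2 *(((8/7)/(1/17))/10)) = 2118336/245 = 8646.27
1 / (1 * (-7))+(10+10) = 139 / 7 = 19.86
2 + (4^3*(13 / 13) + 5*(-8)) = 26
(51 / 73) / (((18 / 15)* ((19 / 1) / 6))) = 255 / 1387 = 0.18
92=92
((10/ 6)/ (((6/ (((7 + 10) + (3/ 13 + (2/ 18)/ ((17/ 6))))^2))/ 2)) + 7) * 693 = 119678.17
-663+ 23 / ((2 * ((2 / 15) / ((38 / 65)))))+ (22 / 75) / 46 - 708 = -59227589 / 44850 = -1320.57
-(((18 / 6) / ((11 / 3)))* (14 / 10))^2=-3969 / 3025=-1.31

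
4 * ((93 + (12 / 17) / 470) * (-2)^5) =-47557248 / 3995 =-11904.19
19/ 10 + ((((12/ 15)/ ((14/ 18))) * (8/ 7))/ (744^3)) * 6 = 22188337/ 11678072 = 1.90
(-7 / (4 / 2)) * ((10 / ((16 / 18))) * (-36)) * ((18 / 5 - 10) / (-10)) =4536 / 5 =907.20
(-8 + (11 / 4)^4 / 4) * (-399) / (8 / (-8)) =2573151 / 1024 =2512.84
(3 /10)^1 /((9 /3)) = 1 /10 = 0.10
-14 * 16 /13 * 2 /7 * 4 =-256 /13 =-19.69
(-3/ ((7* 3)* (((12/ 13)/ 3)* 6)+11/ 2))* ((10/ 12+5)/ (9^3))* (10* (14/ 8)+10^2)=-0.06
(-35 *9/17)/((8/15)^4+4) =-15946875/3512132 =-4.54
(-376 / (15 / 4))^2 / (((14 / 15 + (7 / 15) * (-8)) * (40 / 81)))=-1272384 / 175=-7270.77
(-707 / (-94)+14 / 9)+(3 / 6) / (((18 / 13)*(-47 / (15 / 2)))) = 9.02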